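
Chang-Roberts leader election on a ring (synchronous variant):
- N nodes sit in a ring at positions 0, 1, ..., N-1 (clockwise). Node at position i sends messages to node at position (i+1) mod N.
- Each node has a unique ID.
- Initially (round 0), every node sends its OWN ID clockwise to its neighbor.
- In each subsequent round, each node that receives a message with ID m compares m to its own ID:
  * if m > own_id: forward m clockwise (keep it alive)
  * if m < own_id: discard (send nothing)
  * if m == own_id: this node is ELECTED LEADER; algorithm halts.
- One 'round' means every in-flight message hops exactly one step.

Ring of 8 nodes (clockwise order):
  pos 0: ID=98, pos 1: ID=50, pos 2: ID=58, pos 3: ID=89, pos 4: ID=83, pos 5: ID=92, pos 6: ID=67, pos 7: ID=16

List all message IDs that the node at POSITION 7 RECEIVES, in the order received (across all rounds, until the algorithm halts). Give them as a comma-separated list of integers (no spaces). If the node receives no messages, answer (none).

Round 1: pos1(id50) recv 98: fwd; pos2(id58) recv 50: drop; pos3(id89) recv 58: drop; pos4(id83) recv 89: fwd; pos5(id92) recv 83: drop; pos6(id67) recv 92: fwd; pos7(id16) recv 67: fwd; pos0(id98) recv 16: drop
Round 2: pos2(id58) recv 98: fwd; pos5(id92) recv 89: drop; pos7(id16) recv 92: fwd; pos0(id98) recv 67: drop
Round 3: pos3(id89) recv 98: fwd; pos0(id98) recv 92: drop
Round 4: pos4(id83) recv 98: fwd
Round 5: pos5(id92) recv 98: fwd
Round 6: pos6(id67) recv 98: fwd
Round 7: pos7(id16) recv 98: fwd
Round 8: pos0(id98) recv 98: ELECTED

Answer: 67,92,98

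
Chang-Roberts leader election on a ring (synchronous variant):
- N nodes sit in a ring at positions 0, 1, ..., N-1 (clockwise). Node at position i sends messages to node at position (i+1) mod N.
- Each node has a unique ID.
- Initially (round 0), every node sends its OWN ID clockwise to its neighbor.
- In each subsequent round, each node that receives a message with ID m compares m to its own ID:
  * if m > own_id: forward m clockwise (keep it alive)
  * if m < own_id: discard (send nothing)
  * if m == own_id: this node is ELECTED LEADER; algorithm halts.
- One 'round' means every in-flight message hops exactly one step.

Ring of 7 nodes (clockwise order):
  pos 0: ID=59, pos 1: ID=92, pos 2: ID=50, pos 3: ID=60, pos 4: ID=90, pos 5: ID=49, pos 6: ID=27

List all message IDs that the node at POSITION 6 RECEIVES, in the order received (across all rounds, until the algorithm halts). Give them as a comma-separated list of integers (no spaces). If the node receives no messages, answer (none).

Answer: 49,90,92

Derivation:
Round 1: pos1(id92) recv 59: drop; pos2(id50) recv 92: fwd; pos3(id60) recv 50: drop; pos4(id90) recv 60: drop; pos5(id49) recv 90: fwd; pos6(id27) recv 49: fwd; pos0(id59) recv 27: drop
Round 2: pos3(id60) recv 92: fwd; pos6(id27) recv 90: fwd; pos0(id59) recv 49: drop
Round 3: pos4(id90) recv 92: fwd; pos0(id59) recv 90: fwd
Round 4: pos5(id49) recv 92: fwd; pos1(id92) recv 90: drop
Round 5: pos6(id27) recv 92: fwd
Round 6: pos0(id59) recv 92: fwd
Round 7: pos1(id92) recv 92: ELECTED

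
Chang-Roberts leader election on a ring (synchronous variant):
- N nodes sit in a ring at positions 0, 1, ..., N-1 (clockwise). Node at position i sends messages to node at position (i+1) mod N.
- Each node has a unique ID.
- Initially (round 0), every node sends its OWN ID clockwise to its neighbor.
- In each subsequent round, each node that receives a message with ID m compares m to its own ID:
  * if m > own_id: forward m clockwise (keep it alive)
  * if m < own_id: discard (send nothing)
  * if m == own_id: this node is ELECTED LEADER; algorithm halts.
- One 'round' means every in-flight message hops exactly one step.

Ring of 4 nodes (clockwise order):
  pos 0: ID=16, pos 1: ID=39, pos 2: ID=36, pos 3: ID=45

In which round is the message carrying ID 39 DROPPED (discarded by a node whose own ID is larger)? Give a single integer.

Answer: 2

Derivation:
Round 1: pos1(id39) recv 16: drop; pos2(id36) recv 39: fwd; pos3(id45) recv 36: drop; pos0(id16) recv 45: fwd
Round 2: pos3(id45) recv 39: drop; pos1(id39) recv 45: fwd
Round 3: pos2(id36) recv 45: fwd
Round 4: pos3(id45) recv 45: ELECTED
Message ID 39 originates at pos 1; dropped at pos 3 in round 2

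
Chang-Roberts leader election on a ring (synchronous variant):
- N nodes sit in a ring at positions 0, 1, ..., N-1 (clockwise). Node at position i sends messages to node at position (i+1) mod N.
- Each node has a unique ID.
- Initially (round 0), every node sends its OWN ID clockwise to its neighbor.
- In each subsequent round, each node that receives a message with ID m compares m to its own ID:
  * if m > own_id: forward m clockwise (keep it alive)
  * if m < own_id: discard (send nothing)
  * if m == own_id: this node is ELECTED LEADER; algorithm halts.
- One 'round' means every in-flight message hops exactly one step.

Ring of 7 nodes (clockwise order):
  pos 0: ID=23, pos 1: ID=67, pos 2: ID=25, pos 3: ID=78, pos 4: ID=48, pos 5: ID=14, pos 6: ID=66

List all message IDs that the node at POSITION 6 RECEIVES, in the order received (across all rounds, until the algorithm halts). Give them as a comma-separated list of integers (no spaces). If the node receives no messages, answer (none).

Round 1: pos1(id67) recv 23: drop; pos2(id25) recv 67: fwd; pos3(id78) recv 25: drop; pos4(id48) recv 78: fwd; pos5(id14) recv 48: fwd; pos6(id66) recv 14: drop; pos0(id23) recv 66: fwd
Round 2: pos3(id78) recv 67: drop; pos5(id14) recv 78: fwd; pos6(id66) recv 48: drop; pos1(id67) recv 66: drop
Round 3: pos6(id66) recv 78: fwd
Round 4: pos0(id23) recv 78: fwd
Round 5: pos1(id67) recv 78: fwd
Round 6: pos2(id25) recv 78: fwd
Round 7: pos3(id78) recv 78: ELECTED

Answer: 14,48,78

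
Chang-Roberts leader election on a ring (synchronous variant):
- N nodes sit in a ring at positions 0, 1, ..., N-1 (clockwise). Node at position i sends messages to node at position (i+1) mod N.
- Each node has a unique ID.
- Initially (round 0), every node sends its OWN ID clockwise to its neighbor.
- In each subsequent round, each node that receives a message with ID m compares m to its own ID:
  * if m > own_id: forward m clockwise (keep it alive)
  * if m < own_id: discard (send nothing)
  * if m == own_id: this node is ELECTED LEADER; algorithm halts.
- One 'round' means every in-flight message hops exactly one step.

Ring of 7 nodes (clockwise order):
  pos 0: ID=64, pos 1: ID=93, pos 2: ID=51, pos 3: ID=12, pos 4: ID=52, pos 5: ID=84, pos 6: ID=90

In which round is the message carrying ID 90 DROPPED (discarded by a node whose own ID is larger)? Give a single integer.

Round 1: pos1(id93) recv 64: drop; pos2(id51) recv 93: fwd; pos3(id12) recv 51: fwd; pos4(id52) recv 12: drop; pos5(id84) recv 52: drop; pos6(id90) recv 84: drop; pos0(id64) recv 90: fwd
Round 2: pos3(id12) recv 93: fwd; pos4(id52) recv 51: drop; pos1(id93) recv 90: drop
Round 3: pos4(id52) recv 93: fwd
Round 4: pos5(id84) recv 93: fwd
Round 5: pos6(id90) recv 93: fwd
Round 6: pos0(id64) recv 93: fwd
Round 7: pos1(id93) recv 93: ELECTED
Message ID 90 originates at pos 6; dropped at pos 1 in round 2

Answer: 2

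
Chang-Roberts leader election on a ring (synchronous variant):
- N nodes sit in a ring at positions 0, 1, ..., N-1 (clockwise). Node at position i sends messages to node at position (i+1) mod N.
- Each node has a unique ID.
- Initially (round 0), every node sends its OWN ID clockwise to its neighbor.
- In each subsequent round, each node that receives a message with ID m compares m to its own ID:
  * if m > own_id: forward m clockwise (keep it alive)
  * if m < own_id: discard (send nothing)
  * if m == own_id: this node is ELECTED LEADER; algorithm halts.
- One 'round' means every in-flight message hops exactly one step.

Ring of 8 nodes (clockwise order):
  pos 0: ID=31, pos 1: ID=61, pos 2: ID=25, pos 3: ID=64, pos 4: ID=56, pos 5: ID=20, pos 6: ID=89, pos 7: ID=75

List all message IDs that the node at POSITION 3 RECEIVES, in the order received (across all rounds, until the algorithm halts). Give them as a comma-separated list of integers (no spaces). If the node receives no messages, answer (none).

Answer: 25,61,75,89

Derivation:
Round 1: pos1(id61) recv 31: drop; pos2(id25) recv 61: fwd; pos3(id64) recv 25: drop; pos4(id56) recv 64: fwd; pos5(id20) recv 56: fwd; pos6(id89) recv 20: drop; pos7(id75) recv 89: fwd; pos0(id31) recv 75: fwd
Round 2: pos3(id64) recv 61: drop; pos5(id20) recv 64: fwd; pos6(id89) recv 56: drop; pos0(id31) recv 89: fwd; pos1(id61) recv 75: fwd
Round 3: pos6(id89) recv 64: drop; pos1(id61) recv 89: fwd; pos2(id25) recv 75: fwd
Round 4: pos2(id25) recv 89: fwd; pos3(id64) recv 75: fwd
Round 5: pos3(id64) recv 89: fwd; pos4(id56) recv 75: fwd
Round 6: pos4(id56) recv 89: fwd; pos5(id20) recv 75: fwd
Round 7: pos5(id20) recv 89: fwd; pos6(id89) recv 75: drop
Round 8: pos6(id89) recv 89: ELECTED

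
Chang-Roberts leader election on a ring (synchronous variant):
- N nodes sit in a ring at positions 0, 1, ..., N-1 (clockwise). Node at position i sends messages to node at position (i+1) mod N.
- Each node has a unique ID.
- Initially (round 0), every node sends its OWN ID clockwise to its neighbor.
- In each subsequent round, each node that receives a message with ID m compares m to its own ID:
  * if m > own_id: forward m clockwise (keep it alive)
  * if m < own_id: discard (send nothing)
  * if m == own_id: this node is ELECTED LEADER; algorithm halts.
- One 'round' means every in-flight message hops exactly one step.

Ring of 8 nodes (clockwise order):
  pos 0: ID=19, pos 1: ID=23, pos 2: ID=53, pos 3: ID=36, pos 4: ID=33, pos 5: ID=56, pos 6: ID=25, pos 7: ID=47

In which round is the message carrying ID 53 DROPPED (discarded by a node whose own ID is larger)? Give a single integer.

Round 1: pos1(id23) recv 19: drop; pos2(id53) recv 23: drop; pos3(id36) recv 53: fwd; pos4(id33) recv 36: fwd; pos5(id56) recv 33: drop; pos6(id25) recv 56: fwd; pos7(id47) recv 25: drop; pos0(id19) recv 47: fwd
Round 2: pos4(id33) recv 53: fwd; pos5(id56) recv 36: drop; pos7(id47) recv 56: fwd; pos1(id23) recv 47: fwd
Round 3: pos5(id56) recv 53: drop; pos0(id19) recv 56: fwd; pos2(id53) recv 47: drop
Round 4: pos1(id23) recv 56: fwd
Round 5: pos2(id53) recv 56: fwd
Round 6: pos3(id36) recv 56: fwd
Round 7: pos4(id33) recv 56: fwd
Round 8: pos5(id56) recv 56: ELECTED
Message ID 53 originates at pos 2; dropped at pos 5 in round 3

Answer: 3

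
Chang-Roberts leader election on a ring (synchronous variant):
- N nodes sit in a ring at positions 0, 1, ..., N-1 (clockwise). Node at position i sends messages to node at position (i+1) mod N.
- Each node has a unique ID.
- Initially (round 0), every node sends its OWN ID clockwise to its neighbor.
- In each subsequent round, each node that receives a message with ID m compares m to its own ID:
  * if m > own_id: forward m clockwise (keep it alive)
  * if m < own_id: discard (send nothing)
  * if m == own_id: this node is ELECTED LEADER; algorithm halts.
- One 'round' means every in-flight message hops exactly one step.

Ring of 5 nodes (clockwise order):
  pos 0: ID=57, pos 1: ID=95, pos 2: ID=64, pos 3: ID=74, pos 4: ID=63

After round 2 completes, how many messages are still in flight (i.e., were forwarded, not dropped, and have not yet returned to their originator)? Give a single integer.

Round 1: pos1(id95) recv 57: drop; pos2(id64) recv 95: fwd; pos3(id74) recv 64: drop; pos4(id63) recv 74: fwd; pos0(id57) recv 63: fwd
Round 2: pos3(id74) recv 95: fwd; pos0(id57) recv 74: fwd; pos1(id95) recv 63: drop
After round 2: 2 messages still in flight

Answer: 2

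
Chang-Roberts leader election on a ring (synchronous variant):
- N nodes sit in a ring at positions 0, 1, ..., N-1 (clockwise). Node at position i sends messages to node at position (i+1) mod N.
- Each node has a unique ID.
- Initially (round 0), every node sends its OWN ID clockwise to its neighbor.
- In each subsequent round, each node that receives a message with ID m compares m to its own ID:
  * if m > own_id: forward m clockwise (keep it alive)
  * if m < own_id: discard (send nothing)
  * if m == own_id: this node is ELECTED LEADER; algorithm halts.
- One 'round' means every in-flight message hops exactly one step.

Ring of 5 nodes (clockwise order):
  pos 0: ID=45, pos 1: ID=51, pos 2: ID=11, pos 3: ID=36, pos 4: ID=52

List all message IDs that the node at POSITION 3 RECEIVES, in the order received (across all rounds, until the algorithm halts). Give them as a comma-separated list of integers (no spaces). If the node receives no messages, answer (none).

Round 1: pos1(id51) recv 45: drop; pos2(id11) recv 51: fwd; pos3(id36) recv 11: drop; pos4(id52) recv 36: drop; pos0(id45) recv 52: fwd
Round 2: pos3(id36) recv 51: fwd; pos1(id51) recv 52: fwd
Round 3: pos4(id52) recv 51: drop; pos2(id11) recv 52: fwd
Round 4: pos3(id36) recv 52: fwd
Round 5: pos4(id52) recv 52: ELECTED

Answer: 11,51,52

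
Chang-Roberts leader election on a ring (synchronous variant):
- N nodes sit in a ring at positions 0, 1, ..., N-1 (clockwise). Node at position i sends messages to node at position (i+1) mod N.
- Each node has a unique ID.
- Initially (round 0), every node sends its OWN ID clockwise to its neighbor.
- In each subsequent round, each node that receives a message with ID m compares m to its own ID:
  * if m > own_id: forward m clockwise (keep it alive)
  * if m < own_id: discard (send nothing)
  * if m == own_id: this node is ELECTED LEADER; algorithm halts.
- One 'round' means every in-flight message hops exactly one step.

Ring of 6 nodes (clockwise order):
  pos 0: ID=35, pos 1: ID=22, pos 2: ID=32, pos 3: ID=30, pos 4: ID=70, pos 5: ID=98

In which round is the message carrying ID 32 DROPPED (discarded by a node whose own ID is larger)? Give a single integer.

Answer: 2

Derivation:
Round 1: pos1(id22) recv 35: fwd; pos2(id32) recv 22: drop; pos3(id30) recv 32: fwd; pos4(id70) recv 30: drop; pos5(id98) recv 70: drop; pos0(id35) recv 98: fwd
Round 2: pos2(id32) recv 35: fwd; pos4(id70) recv 32: drop; pos1(id22) recv 98: fwd
Round 3: pos3(id30) recv 35: fwd; pos2(id32) recv 98: fwd
Round 4: pos4(id70) recv 35: drop; pos3(id30) recv 98: fwd
Round 5: pos4(id70) recv 98: fwd
Round 6: pos5(id98) recv 98: ELECTED
Message ID 32 originates at pos 2; dropped at pos 4 in round 2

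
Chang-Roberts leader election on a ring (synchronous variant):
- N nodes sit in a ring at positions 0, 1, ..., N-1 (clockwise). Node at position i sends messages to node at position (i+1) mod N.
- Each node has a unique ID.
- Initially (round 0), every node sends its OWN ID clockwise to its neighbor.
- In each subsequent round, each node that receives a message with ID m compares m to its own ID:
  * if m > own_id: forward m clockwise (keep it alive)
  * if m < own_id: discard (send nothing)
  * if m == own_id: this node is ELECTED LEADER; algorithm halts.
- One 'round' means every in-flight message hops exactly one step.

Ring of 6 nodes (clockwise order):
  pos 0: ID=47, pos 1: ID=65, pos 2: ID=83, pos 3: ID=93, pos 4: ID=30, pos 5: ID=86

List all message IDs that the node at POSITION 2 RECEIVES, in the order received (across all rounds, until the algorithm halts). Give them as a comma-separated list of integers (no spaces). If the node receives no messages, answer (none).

Round 1: pos1(id65) recv 47: drop; pos2(id83) recv 65: drop; pos3(id93) recv 83: drop; pos4(id30) recv 93: fwd; pos5(id86) recv 30: drop; pos0(id47) recv 86: fwd
Round 2: pos5(id86) recv 93: fwd; pos1(id65) recv 86: fwd
Round 3: pos0(id47) recv 93: fwd; pos2(id83) recv 86: fwd
Round 4: pos1(id65) recv 93: fwd; pos3(id93) recv 86: drop
Round 5: pos2(id83) recv 93: fwd
Round 6: pos3(id93) recv 93: ELECTED

Answer: 65,86,93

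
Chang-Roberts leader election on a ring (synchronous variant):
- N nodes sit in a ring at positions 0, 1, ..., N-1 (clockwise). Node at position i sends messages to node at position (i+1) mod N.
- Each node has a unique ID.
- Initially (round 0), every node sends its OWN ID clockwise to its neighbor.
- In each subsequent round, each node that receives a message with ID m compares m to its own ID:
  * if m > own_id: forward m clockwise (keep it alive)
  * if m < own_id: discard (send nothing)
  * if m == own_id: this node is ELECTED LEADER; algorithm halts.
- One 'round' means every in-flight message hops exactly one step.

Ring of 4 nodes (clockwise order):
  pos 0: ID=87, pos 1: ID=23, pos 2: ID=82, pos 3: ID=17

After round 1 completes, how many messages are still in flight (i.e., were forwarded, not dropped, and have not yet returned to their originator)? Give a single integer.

Answer: 2

Derivation:
Round 1: pos1(id23) recv 87: fwd; pos2(id82) recv 23: drop; pos3(id17) recv 82: fwd; pos0(id87) recv 17: drop
After round 1: 2 messages still in flight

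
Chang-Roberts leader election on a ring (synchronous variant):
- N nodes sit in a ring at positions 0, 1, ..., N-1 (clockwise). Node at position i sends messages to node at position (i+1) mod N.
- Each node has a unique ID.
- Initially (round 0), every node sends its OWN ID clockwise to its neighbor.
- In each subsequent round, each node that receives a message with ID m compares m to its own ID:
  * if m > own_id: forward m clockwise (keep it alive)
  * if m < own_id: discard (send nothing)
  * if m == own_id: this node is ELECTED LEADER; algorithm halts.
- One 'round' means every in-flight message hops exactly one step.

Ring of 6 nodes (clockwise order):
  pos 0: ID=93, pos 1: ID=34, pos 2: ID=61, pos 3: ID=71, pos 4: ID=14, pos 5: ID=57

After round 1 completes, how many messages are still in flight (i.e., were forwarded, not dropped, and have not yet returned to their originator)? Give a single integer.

Answer: 2

Derivation:
Round 1: pos1(id34) recv 93: fwd; pos2(id61) recv 34: drop; pos3(id71) recv 61: drop; pos4(id14) recv 71: fwd; pos5(id57) recv 14: drop; pos0(id93) recv 57: drop
After round 1: 2 messages still in flight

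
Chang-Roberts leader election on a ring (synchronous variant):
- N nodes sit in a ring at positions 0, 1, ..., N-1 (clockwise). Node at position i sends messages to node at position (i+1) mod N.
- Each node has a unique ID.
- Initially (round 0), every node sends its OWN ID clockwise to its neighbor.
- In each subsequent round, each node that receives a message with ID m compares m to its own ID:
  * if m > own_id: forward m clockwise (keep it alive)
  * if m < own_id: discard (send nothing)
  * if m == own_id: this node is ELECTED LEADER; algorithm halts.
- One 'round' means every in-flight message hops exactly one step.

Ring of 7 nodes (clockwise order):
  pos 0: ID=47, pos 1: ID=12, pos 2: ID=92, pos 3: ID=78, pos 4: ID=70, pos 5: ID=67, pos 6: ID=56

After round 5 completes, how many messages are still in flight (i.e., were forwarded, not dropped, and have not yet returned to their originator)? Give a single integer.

Answer: 2

Derivation:
Round 1: pos1(id12) recv 47: fwd; pos2(id92) recv 12: drop; pos3(id78) recv 92: fwd; pos4(id70) recv 78: fwd; pos5(id67) recv 70: fwd; pos6(id56) recv 67: fwd; pos0(id47) recv 56: fwd
Round 2: pos2(id92) recv 47: drop; pos4(id70) recv 92: fwd; pos5(id67) recv 78: fwd; pos6(id56) recv 70: fwd; pos0(id47) recv 67: fwd; pos1(id12) recv 56: fwd
Round 3: pos5(id67) recv 92: fwd; pos6(id56) recv 78: fwd; pos0(id47) recv 70: fwd; pos1(id12) recv 67: fwd; pos2(id92) recv 56: drop
Round 4: pos6(id56) recv 92: fwd; pos0(id47) recv 78: fwd; pos1(id12) recv 70: fwd; pos2(id92) recv 67: drop
Round 5: pos0(id47) recv 92: fwd; pos1(id12) recv 78: fwd; pos2(id92) recv 70: drop
After round 5: 2 messages still in flight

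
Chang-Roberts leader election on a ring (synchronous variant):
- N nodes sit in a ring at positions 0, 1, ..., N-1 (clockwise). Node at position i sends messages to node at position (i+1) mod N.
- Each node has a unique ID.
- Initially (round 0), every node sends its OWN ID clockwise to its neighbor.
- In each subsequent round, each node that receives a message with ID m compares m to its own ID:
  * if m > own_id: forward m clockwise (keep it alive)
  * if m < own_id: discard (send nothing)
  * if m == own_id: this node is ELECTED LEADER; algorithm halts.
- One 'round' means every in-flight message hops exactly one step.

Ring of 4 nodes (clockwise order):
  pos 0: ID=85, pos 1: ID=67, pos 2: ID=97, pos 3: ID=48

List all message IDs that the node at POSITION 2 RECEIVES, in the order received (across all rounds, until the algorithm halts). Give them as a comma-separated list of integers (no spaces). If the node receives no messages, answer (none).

Answer: 67,85,97

Derivation:
Round 1: pos1(id67) recv 85: fwd; pos2(id97) recv 67: drop; pos3(id48) recv 97: fwd; pos0(id85) recv 48: drop
Round 2: pos2(id97) recv 85: drop; pos0(id85) recv 97: fwd
Round 3: pos1(id67) recv 97: fwd
Round 4: pos2(id97) recv 97: ELECTED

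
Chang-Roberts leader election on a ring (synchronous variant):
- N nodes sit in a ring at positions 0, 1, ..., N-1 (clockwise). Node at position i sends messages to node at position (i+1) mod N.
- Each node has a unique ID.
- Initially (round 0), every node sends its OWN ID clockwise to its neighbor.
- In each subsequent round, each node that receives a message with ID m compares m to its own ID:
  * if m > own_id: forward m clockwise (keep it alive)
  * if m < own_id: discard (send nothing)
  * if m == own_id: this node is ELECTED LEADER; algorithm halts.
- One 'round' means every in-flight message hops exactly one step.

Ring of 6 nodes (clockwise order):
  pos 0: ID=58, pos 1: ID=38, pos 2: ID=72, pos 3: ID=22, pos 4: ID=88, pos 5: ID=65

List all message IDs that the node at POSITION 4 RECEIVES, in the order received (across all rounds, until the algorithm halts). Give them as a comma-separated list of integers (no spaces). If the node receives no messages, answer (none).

Answer: 22,72,88

Derivation:
Round 1: pos1(id38) recv 58: fwd; pos2(id72) recv 38: drop; pos3(id22) recv 72: fwd; pos4(id88) recv 22: drop; pos5(id65) recv 88: fwd; pos0(id58) recv 65: fwd
Round 2: pos2(id72) recv 58: drop; pos4(id88) recv 72: drop; pos0(id58) recv 88: fwd; pos1(id38) recv 65: fwd
Round 3: pos1(id38) recv 88: fwd; pos2(id72) recv 65: drop
Round 4: pos2(id72) recv 88: fwd
Round 5: pos3(id22) recv 88: fwd
Round 6: pos4(id88) recv 88: ELECTED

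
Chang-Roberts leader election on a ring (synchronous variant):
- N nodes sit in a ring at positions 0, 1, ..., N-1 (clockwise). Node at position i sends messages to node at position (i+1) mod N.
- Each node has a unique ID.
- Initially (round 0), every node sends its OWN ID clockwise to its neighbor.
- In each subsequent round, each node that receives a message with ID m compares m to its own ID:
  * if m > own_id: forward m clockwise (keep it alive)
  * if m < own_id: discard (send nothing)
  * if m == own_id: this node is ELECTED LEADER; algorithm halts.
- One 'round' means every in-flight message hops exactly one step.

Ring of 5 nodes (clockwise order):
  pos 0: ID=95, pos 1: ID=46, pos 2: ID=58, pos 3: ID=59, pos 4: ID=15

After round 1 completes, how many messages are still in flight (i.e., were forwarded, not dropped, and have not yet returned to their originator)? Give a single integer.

Answer: 2

Derivation:
Round 1: pos1(id46) recv 95: fwd; pos2(id58) recv 46: drop; pos3(id59) recv 58: drop; pos4(id15) recv 59: fwd; pos0(id95) recv 15: drop
After round 1: 2 messages still in flight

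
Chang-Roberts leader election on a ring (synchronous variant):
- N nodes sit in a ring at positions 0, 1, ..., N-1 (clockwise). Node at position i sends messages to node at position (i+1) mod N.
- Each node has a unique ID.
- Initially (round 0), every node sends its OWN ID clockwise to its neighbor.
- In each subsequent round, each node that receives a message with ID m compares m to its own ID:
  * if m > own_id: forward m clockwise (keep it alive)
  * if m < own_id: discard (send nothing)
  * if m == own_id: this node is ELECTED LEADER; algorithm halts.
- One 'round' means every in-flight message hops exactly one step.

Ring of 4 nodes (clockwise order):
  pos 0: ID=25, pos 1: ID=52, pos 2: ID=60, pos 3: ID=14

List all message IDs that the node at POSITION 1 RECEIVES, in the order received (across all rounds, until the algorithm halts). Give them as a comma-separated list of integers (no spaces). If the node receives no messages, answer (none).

Answer: 25,60

Derivation:
Round 1: pos1(id52) recv 25: drop; pos2(id60) recv 52: drop; pos3(id14) recv 60: fwd; pos0(id25) recv 14: drop
Round 2: pos0(id25) recv 60: fwd
Round 3: pos1(id52) recv 60: fwd
Round 4: pos2(id60) recv 60: ELECTED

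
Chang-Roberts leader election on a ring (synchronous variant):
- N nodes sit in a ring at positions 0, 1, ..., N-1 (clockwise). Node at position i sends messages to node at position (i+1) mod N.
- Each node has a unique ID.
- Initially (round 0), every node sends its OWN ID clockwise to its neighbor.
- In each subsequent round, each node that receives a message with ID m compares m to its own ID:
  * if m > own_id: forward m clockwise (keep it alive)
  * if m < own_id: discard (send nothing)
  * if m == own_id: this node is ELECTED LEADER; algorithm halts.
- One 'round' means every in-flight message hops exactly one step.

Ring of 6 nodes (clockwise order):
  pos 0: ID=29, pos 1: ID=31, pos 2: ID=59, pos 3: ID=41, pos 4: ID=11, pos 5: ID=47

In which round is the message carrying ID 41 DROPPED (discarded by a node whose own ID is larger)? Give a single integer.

Round 1: pos1(id31) recv 29: drop; pos2(id59) recv 31: drop; pos3(id41) recv 59: fwd; pos4(id11) recv 41: fwd; pos5(id47) recv 11: drop; pos0(id29) recv 47: fwd
Round 2: pos4(id11) recv 59: fwd; pos5(id47) recv 41: drop; pos1(id31) recv 47: fwd
Round 3: pos5(id47) recv 59: fwd; pos2(id59) recv 47: drop
Round 4: pos0(id29) recv 59: fwd
Round 5: pos1(id31) recv 59: fwd
Round 6: pos2(id59) recv 59: ELECTED
Message ID 41 originates at pos 3; dropped at pos 5 in round 2

Answer: 2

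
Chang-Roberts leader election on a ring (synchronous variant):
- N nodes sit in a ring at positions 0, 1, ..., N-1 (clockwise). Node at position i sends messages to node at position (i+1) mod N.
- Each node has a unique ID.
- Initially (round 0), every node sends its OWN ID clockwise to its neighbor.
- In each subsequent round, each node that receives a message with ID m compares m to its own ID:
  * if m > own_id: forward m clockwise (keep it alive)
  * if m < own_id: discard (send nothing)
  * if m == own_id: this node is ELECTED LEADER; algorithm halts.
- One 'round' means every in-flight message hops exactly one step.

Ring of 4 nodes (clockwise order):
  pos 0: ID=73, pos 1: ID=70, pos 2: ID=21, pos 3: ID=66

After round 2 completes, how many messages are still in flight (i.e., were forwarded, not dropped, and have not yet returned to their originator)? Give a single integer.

Answer: 2

Derivation:
Round 1: pos1(id70) recv 73: fwd; pos2(id21) recv 70: fwd; pos3(id66) recv 21: drop; pos0(id73) recv 66: drop
Round 2: pos2(id21) recv 73: fwd; pos3(id66) recv 70: fwd
After round 2: 2 messages still in flight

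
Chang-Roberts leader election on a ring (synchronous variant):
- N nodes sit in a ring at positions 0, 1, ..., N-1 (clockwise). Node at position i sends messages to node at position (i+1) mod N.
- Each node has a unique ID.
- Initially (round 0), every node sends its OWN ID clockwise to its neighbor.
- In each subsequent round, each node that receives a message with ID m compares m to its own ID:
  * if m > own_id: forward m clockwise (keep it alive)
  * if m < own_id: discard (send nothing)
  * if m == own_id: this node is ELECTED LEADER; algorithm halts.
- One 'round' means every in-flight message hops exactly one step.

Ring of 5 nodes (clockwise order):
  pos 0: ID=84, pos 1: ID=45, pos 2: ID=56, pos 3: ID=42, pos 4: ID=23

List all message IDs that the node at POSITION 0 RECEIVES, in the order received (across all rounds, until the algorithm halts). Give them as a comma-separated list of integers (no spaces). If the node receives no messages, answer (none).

Round 1: pos1(id45) recv 84: fwd; pos2(id56) recv 45: drop; pos3(id42) recv 56: fwd; pos4(id23) recv 42: fwd; pos0(id84) recv 23: drop
Round 2: pos2(id56) recv 84: fwd; pos4(id23) recv 56: fwd; pos0(id84) recv 42: drop
Round 3: pos3(id42) recv 84: fwd; pos0(id84) recv 56: drop
Round 4: pos4(id23) recv 84: fwd
Round 5: pos0(id84) recv 84: ELECTED

Answer: 23,42,56,84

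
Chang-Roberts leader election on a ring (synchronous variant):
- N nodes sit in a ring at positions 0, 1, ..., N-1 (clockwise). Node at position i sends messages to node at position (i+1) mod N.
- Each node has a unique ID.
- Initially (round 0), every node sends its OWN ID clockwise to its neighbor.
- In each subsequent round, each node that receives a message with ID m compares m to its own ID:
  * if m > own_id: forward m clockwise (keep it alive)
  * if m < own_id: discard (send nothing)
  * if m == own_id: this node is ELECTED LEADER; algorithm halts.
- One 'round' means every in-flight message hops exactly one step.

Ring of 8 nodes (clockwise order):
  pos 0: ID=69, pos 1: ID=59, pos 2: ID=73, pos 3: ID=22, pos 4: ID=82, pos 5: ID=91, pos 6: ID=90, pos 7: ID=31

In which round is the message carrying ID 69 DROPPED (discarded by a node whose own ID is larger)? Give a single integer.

Round 1: pos1(id59) recv 69: fwd; pos2(id73) recv 59: drop; pos3(id22) recv 73: fwd; pos4(id82) recv 22: drop; pos5(id91) recv 82: drop; pos6(id90) recv 91: fwd; pos7(id31) recv 90: fwd; pos0(id69) recv 31: drop
Round 2: pos2(id73) recv 69: drop; pos4(id82) recv 73: drop; pos7(id31) recv 91: fwd; pos0(id69) recv 90: fwd
Round 3: pos0(id69) recv 91: fwd; pos1(id59) recv 90: fwd
Round 4: pos1(id59) recv 91: fwd; pos2(id73) recv 90: fwd
Round 5: pos2(id73) recv 91: fwd; pos3(id22) recv 90: fwd
Round 6: pos3(id22) recv 91: fwd; pos4(id82) recv 90: fwd
Round 7: pos4(id82) recv 91: fwd; pos5(id91) recv 90: drop
Round 8: pos5(id91) recv 91: ELECTED
Message ID 69 originates at pos 0; dropped at pos 2 in round 2

Answer: 2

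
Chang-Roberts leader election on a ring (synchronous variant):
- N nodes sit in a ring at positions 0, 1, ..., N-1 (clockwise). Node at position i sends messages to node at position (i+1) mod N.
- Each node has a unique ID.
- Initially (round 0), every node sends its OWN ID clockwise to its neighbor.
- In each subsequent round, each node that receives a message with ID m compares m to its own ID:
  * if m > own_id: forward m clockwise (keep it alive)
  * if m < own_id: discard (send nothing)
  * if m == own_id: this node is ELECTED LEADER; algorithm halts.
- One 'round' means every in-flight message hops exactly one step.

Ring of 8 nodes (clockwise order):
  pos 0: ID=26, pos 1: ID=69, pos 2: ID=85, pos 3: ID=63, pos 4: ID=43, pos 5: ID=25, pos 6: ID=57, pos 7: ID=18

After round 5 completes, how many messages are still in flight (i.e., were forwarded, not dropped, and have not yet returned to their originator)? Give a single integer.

Answer: 2

Derivation:
Round 1: pos1(id69) recv 26: drop; pos2(id85) recv 69: drop; pos3(id63) recv 85: fwd; pos4(id43) recv 63: fwd; pos5(id25) recv 43: fwd; pos6(id57) recv 25: drop; pos7(id18) recv 57: fwd; pos0(id26) recv 18: drop
Round 2: pos4(id43) recv 85: fwd; pos5(id25) recv 63: fwd; pos6(id57) recv 43: drop; pos0(id26) recv 57: fwd
Round 3: pos5(id25) recv 85: fwd; pos6(id57) recv 63: fwd; pos1(id69) recv 57: drop
Round 4: pos6(id57) recv 85: fwd; pos7(id18) recv 63: fwd
Round 5: pos7(id18) recv 85: fwd; pos0(id26) recv 63: fwd
After round 5: 2 messages still in flight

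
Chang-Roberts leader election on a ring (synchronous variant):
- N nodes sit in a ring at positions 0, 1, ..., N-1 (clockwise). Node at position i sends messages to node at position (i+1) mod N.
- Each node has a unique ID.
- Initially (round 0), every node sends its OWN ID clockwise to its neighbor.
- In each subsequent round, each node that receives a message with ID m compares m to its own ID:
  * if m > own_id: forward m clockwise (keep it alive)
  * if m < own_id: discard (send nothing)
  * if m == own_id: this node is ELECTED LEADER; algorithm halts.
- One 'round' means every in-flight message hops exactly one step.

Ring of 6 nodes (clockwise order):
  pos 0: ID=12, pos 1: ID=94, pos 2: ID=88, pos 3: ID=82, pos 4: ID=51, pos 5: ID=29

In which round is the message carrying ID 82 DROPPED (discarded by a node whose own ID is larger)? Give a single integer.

Answer: 4

Derivation:
Round 1: pos1(id94) recv 12: drop; pos2(id88) recv 94: fwd; pos3(id82) recv 88: fwd; pos4(id51) recv 82: fwd; pos5(id29) recv 51: fwd; pos0(id12) recv 29: fwd
Round 2: pos3(id82) recv 94: fwd; pos4(id51) recv 88: fwd; pos5(id29) recv 82: fwd; pos0(id12) recv 51: fwd; pos1(id94) recv 29: drop
Round 3: pos4(id51) recv 94: fwd; pos5(id29) recv 88: fwd; pos0(id12) recv 82: fwd; pos1(id94) recv 51: drop
Round 4: pos5(id29) recv 94: fwd; pos0(id12) recv 88: fwd; pos1(id94) recv 82: drop
Round 5: pos0(id12) recv 94: fwd; pos1(id94) recv 88: drop
Round 6: pos1(id94) recv 94: ELECTED
Message ID 82 originates at pos 3; dropped at pos 1 in round 4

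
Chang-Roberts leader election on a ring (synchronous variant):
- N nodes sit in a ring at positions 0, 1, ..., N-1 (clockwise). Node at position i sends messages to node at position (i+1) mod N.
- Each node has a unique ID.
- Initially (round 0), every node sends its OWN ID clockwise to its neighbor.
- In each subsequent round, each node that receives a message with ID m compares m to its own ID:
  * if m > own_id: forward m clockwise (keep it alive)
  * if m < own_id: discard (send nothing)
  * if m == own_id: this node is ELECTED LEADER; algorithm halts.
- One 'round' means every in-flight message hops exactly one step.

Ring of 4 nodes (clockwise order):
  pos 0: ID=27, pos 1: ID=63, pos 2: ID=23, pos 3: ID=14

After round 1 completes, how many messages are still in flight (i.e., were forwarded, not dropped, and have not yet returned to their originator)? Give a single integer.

Answer: 2

Derivation:
Round 1: pos1(id63) recv 27: drop; pos2(id23) recv 63: fwd; pos3(id14) recv 23: fwd; pos0(id27) recv 14: drop
After round 1: 2 messages still in flight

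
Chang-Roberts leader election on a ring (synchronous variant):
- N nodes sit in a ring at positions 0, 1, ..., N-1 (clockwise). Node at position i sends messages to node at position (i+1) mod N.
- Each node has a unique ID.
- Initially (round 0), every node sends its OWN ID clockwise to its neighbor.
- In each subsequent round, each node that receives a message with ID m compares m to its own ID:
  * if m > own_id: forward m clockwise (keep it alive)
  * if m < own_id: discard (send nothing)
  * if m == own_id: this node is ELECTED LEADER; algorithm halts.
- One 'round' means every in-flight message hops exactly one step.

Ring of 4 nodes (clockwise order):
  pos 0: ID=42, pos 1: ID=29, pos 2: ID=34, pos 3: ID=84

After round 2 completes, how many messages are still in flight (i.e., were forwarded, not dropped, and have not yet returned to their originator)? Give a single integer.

Round 1: pos1(id29) recv 42: fwd; pos2(id34) recv 29: drop; pos3(id84) recv 34: drop; pos0(id42) recv 84: fwd
Round 2: pos2(id34) recv 42: fwd; pos1(id29) recv 84: fwd
After round 2: 2 messages still in flight

Answer: 2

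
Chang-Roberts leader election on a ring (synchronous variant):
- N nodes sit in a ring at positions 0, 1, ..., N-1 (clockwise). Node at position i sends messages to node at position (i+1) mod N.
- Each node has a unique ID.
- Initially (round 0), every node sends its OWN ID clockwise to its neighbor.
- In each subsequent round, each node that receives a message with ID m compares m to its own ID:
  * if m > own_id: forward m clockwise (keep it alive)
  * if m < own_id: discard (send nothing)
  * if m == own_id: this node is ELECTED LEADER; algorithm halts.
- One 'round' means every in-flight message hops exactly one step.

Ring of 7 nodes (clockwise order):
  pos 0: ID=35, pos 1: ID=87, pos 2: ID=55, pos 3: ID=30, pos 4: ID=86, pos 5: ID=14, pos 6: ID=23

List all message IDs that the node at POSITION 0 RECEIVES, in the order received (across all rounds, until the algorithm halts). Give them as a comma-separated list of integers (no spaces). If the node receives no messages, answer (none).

Round 1: pos1(id87) recv 35: drop; pos2(id55) recv 87: fwd; pos3(id30) recv 55: fwd; pos4(id86) recv 30: drop; pos5(id14) recv 86: fwd; pos6(id23) recv 14: drop; pos0(id35) recv 23: drop
Round 2: pos3(id30) recv 87: fwd; pos4(id86) recv 55: drop; pos6(id23) recv 86: fwd
Round 3: pos4(id86) recv 87: fwd; pos0(id35) recv 86: fwd
Round 4: pos5(id14) recv 87: fwd; pos1(id87) recv 86: drop
Round 5: pos6(id23) recv 87: fwd
Round 6: pos0(id35) recv 87: fwd
Round 7: pos1(id87) recv 87: ELECTED

Answer: 23,86,87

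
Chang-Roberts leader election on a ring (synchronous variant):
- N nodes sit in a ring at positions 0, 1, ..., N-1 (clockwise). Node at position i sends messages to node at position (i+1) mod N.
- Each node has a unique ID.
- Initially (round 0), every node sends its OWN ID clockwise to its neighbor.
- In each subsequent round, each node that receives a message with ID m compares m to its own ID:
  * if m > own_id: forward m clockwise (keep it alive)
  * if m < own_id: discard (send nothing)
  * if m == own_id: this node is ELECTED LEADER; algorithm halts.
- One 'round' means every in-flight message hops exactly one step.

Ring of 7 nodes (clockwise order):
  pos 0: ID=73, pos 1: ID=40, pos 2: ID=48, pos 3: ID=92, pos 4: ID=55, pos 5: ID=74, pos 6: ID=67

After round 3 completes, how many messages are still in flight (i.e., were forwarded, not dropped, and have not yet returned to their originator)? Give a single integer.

Answer: 2

Derivation:
Round 1: pos1(id40) recv 73: fwd; pos2(id48) recv 40: drop; pos3(id92) recv 48: drop; pos4(id55) recv 92: fwd; pos5(id74) recv 55: drop; pos6(id67) recv 74: fwd; pos0(id73) recv 67: drop
Round 2: pos2(id48) recv 73: fwd; pos5(id74) recv 92: fwd; pos0(id73) recv 74: fwd
Round 3: pos3(id92) recv 73: drop; pos6(id67) recv 92: fwd; pos1(id40) recv 74: fwd
After round 3: 2 messages still in flight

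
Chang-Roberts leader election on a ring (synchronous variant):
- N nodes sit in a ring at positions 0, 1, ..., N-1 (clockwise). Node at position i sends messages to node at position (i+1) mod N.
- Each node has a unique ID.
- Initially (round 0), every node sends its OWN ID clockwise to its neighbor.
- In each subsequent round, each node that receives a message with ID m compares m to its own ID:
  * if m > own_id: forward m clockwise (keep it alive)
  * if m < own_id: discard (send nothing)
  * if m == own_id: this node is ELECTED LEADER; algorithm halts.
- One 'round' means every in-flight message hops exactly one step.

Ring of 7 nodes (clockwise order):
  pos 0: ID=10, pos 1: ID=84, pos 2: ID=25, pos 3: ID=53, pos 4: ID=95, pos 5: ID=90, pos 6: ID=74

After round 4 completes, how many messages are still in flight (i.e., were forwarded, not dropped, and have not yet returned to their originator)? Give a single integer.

Answer: 2

Derivation:
Round 1: pos1(id84) recv 10: drop; pos2(id25) recv 84: fwd; pos3(id53) recv 25: drop; pos4(id95) recv 53: drop; pos5(id90) recv 95: fwd; pos6(id74) recv 90: fwd; pos0(id10) recv 74: fwd
Round 2: pos3(id53) recv 84: fwd; pos6(id74) recv 95: fwd; pos0(id10) recv 90: fwd; pos1(id84) recv 74: drop
Round 3: pos4(id95) recv 84: drop; pos0(id10) recv 95: fwd; pos1(id84) recv 90: fwd
Round 4: pos1(id84) recv 95: fwd; pos2(id25) recv 90: fwd
After round 4: 2 messages still in flight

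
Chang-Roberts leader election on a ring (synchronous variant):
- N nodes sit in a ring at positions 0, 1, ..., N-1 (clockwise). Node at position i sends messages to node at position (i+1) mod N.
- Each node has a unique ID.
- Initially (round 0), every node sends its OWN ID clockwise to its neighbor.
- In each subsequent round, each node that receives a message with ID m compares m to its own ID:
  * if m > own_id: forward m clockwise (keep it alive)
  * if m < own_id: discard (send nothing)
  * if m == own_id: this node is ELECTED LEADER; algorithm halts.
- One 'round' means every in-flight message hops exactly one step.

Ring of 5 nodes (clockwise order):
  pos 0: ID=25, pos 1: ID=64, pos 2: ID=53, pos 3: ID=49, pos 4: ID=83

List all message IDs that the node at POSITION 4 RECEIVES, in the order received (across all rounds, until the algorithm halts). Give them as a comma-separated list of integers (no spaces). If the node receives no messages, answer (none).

Round 1: pos1(id64) recv 25: drop; pos2(id53) recv 64: fwd; pos3(id49) recv 53: fwd; pos4(id83) recv 49: drop; pos0(id25) recv 83: fwd
Round 2: pos3(id49) recv 64: fwd; pos4(id83) recv 53: drop; pos1(id64) recv 83: fwd
Round 3: pos4(id83) recv 64: drop; pos2(id53) recv 83: fwd
Round 4: pos3(id49) recv 83: fwd
Round 5: pos4(id83) recv 83: ELECTED

Answer: 49,53,64,83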